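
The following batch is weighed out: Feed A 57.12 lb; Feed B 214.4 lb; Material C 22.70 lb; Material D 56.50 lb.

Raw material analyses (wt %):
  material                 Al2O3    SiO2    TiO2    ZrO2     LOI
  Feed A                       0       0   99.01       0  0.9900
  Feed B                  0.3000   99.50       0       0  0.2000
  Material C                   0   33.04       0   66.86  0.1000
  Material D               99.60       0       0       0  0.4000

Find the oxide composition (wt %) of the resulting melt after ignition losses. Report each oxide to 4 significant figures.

Each numeric step keeps full precision at all times — the intermediate values are displayed, with 4-significant-digit rounding, in the printout; every reported number carries a single rounding; the derived quantities, which include the totals, the yield, net glass mass, ignition loss, the four compositions, are carried in exact precision, exactly as printed in either problem or answer, from the batch weights on 349.5 lb of glass.
Oxide-by-oxide delivered mass:
  Al2O3: 214.4·0.003000 + 56.50·0.9960 = 56.92 lb
  SiO2: 214.4·0.9950 + 22.70·0.3304 = 220.8 lb
  TiO2: 57.12·0.9901 = 56.55 lb
  ZrO2: 22.70·0.6686 = 15.18 lb
LOI: 57.12·0.009900 + 214.4·0.002000 + 22.70·0.001000 + 56.50·0.004000 = 1.243 lb
The glass mass, total less LOI, = 350.7 − 1.243 = 349.5 lb (= Σ oxide masses)
wt % = 100 × oxide mass / glass mass

Glass mass = 349.5 lb (batch 350.7 − LOI 1.243).
Composition: Al2O3 16.29%, SiO2 63.19%, TiO2 16.18%, ZrO2 4.343%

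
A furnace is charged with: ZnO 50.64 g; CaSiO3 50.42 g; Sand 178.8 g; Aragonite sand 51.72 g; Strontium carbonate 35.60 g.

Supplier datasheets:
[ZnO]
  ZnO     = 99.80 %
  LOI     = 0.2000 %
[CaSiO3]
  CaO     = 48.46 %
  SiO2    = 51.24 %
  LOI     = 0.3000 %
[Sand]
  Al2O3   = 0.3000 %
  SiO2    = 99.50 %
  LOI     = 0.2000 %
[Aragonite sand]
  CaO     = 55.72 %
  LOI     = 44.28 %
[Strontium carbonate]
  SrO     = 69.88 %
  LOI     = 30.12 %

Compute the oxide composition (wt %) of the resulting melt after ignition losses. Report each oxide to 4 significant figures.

Glass mass = 332.9 g (batch 367.2 − LOI 34.23).
Composition: CaO 15.99%, ZnO 15.18%, SrO 7.472%, Al2O3 0.1611%, SiO2 61.19%

Values along the way are printed, rounded to four significant figures, within the worked lines; full float precision is kept at all times; exactly one rounding goes into each reported result; all derived quantities are rebuilt at full float precision (the totals, the yield, the five compositions, ignition loss, glass mass) from the weighed amounts on 332.9 g of glass, as set out in question or answer.
Oxide masses out of the charge:
  CaO: 50.42·0.4846 + 51.72·0.5572 = 53.25 g
  ZnO: 50.64·0.9980 = 50.54 g
  SrO: 35.60·0.6988 = 24.88 g
  Al2O3: 178.8·0.003000 = 0.5364 g
  SiO2: 50.42·0.5124 + 178.8·0.9950 = 203.7 g
LOI: 50.64·0.002000 + 50.42·0.003000 + 178.8·0.002000 + 51.72·0.4428 + 35.60·0.3012 = 34.23 g
Resulting glass, batch − LOI: 367.2 − 34.23 = 332.9 g (matching Σ of the oxides)
wt %: oxide over glass, times 100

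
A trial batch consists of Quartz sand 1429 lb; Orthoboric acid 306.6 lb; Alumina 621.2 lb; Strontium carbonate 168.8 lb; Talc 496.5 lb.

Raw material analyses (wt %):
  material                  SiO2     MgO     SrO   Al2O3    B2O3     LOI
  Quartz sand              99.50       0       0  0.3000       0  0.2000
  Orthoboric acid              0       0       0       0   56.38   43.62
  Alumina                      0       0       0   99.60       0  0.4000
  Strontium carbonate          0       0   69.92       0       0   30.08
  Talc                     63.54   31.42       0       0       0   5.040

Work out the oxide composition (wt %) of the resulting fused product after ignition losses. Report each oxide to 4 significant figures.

Glass mass = 2807 lb (batch 3022 − LOI 214.9).
Composition: SiO2 61.89%, MgO 5.557%, SrO 4.204%, Al2O3 22.19%, B2O3 6.158%

Intermediates are printed with 4-significant-digit rounding across the worked steps — every computation maintains full precision throughout; a single rounding produces every reported result — all derived quantities (glass mass, the totals, the five compositions, ignition loss, the yield) are carried at full float precision starting from the weights at 2807 lb of glass, precisely as stated by the problem or the answer.
Per-oxide mass from batch:
  SiO2: 1429·0.9950 + 496.5·0.6354 = 1737 lb
  MgO: 496.5·0.3142 = 156.0 lb
  SrO: 168.8·0.6992 = 118.0 lb
  Al2O3: 1429·0.003000 + 621.2·0.9960 = 623.0 lb
  B2O3: 306.6·0.5638 = 172.9 lb
LOI: 1429·0.002000 + 306.6·0.4362 + 621.2·0.004000 + 168.8·0.3008 + 496.5·0.05040 = 214.9 lb
Net of LOI, the glass mass = 3022 − 214.9 = 2807 lb (= Σ oxide masses)
oxide / glass × 100 gives the wt %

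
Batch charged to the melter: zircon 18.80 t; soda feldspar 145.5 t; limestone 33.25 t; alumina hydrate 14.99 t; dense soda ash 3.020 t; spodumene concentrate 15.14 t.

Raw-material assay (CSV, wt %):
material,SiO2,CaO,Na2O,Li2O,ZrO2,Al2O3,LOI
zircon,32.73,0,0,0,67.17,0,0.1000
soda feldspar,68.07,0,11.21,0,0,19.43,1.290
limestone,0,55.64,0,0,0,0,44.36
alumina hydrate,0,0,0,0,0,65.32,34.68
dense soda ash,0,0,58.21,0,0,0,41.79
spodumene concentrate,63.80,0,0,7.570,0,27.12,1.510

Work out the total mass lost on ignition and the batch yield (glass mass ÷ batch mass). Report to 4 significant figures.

LOI loss = 23.33 t; glass = 207.4 t; yield = 89.89%

Working values are displayed, with 4-significant-digit rounding, at each printed step; the whole derivation carries full precision from first step to last; a single rounding finalizes each reported number — all derived quantities are recomputed from the weighed amounts at 207.4 t of glass in exact precision (totals, yield, LOI, the six compositions, glass mass), exactly as printed in the problem or the answer.
Per-material ignition loss:
  zircon: 18.80 × 0.001000 = 0.01880 t
  soda feldspar: 145.5 × 0.01290 = 1.877 t
  limestone: 33.25 × 0.4436 = 14.75 t
  alumina hydrate: 14.99 × 0.3468 = 5.199 t
  dense soda ash: 3.020 × 0.4179 = 1.262 t
  spodumene concentrate: 15.14 × 0.01510 = 0.2286 t
Total LOI = 23.33 t
Glass = batch − LOI = 230.7 − 23.33 = 207.4 t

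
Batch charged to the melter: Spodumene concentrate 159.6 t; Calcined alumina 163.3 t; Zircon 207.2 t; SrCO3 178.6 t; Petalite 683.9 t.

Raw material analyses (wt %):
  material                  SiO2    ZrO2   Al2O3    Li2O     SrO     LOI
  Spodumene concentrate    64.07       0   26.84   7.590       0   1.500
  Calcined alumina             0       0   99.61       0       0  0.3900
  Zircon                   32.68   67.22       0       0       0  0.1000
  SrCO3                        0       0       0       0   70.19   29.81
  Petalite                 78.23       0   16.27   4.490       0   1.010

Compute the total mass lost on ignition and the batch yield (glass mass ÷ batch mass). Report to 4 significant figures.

All arithmetic maintains full float precision end to end — in-progress results are printed (rounded to 4 significant digits) within the worked lines; a single rounding produces each reported number — all derived quantities (five oxide percentages, glass mass, totals, LOI, the yield) are computed from the batch weights at 1329 t of glass in full float precision precisely as stated by question or answer.
Material-by-material LOI:
  Spodumene concentrate: 159.6 × 0.01500 = 2.394 t
  Calcined alumina: 163.3 × 0.003900 = 0.6369 t
  Zircon: 207.2 × 0.001000 = 0.2072 t
  SrCO3: 178.6 × 0.2981 = 53.24 t
  Petalite: 683.9 × 0.01010 = 6.907 t
Total LOI = 63.39 t
Glass = batch − LOI = 1393 − 63.39 = 1329 t

LOI loss = 63.39 t; glass = 1329 t; yield = 95.45%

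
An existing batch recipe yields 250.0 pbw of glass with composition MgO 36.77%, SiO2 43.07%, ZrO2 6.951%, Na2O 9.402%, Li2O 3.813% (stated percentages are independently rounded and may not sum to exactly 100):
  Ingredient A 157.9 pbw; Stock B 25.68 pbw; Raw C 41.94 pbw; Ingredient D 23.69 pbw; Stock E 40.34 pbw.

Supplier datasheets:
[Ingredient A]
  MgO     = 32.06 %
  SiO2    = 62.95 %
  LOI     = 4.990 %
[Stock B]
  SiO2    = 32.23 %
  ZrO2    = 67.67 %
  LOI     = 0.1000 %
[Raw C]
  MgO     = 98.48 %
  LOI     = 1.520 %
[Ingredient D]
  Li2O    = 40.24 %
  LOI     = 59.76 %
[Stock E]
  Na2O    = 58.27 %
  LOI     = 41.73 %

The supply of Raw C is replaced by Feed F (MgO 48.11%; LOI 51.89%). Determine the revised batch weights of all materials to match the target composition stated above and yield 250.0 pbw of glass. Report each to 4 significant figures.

The whole derivation keeps full precision from first step to last. Mid-chain values are shown rounded to 4 significant figures as written; each reported value is rounded only once; derived quantities (net glass mass, the totals, ignition loss, yield, five oxide percentages) are rebuilt at full float precision from the weighed amounts for 250.0 pbw of glass as they appear in the problem or the answer.
Per-oxide target masses for 250.0 pbw glass:
  MgO: 36.77% × 250.0 = 91.92 pbw
  SiO2: 43.07% × 250.0 = 107.7 pbw
  ZrO2: 6.951% × 250.0 = 17.38 pbw
  Na2O: 9.402% × 250.0 = 23.50 pbw
  Li2O: 3.813% × 250.0 = 9.532 pbw
Verifying the oxide balance per the reported batch figures, under the basis named above (sum by sum, the targets are met net of answer rounding effects):
  MgO: 157.9·0.3206 + 85.85·0.4811 = 91.93 pbw (target 91.92 pbw)
  SiO2: 157.9·0.6295 + 25.68·0.3223 = 107.7 pbw (target 107.7 pbw)
  ZrO2: 25.68·0.6767 = 17.38 pbw (target 17.38 pbw)
  Na2O: 40.34·0.5827 = 23.51 pbw (target 23.50 pbw)
  Li2O: 23.69·0.4024 = 9.533 pbw (target 9.532 pbw)
The glass-mass cross-check: total charge less LOI = 250.0 pbw (the Σ of target masses is 250.0 pbw; against the stated basis, 250.0 pbw — differing by rounding only).
Batch grand total — Σ batch = 333.5 pbw; LOI removed, Σ of batch·LOI: 83.44 pbw; glass ÷ batch gives a yield of 74.98%.

Revised batch per 250.0 pbw glass:
  Ingredient A: 157.9 pbw
  Stock B: 25.68 pbw
  Feed F: 85.85 pbw
  Ingredient D: 23.69 pbw
  Stock E: 40.34 pbw
Total batch = 333.5 pbw; LOI loss = 83.44 pbw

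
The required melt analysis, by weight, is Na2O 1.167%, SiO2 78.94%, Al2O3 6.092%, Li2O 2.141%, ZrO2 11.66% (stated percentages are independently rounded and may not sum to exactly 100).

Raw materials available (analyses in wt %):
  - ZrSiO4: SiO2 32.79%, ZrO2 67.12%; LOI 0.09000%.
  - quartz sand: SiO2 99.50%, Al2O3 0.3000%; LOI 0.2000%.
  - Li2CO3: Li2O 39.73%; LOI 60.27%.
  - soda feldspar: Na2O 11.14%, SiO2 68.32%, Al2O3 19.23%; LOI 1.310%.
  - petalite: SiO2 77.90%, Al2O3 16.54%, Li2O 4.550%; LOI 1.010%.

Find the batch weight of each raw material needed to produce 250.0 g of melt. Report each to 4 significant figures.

All arithmetic maintains exact precision from start to finish; mid-chain values appear rounded to 4 significant digits — a single rounding finalizes every reported figure; the derived quantities are recomputed using the weight values per 250.0 g of glass in exact precision (glass mass, the five compositions, yield, LOI, totals) exactly as shown in the problem or answer text.
Per-oxide target masses for 250.0 g melt:
  Na2O: 1.167% × 250.0 = 2.918 g
  SiO2: 78.94% × 250.0 = 197.4 g
  Al2O3: 6.092% × 250.0 = 15.23 g
  Li2O: 2.141% × 250.0 = 5.352 g
  ZrO2: 11.66% × 250.0 = 29.15 g
Checking each oxide sum working from each reported weight, per the basis as stated (target by target, the sums agree modulo rounding of the values):
  Na2O: 26.19·0.1114 = 2.918 g (target 2.918 g)
  SiO2: 43.43·0.3279 + 119.5·0.9950 + 26.19·0.6832 + 59.46·0.7790 = 197.4 g (target 197.4 g)
  Al2O3: 119.5·0.003000 + 26.19·0.1923 + 59.46·0.1654 = 15.23 g (target 15.23 g)
  Li2O: 6.662·0.3973 + 59.46·0.04550 = 5.352 g (target 5.352 g)
  ZrO2: 43.43·0.6712 = 29.15 g (target 29.15 g)
Glass-mass sanity pass: total charge less LOI = 250.0 g (the Σ of target masses is 250.0 g; the stated basis being 250.0 g — a pure rounding effect).
Total batch = Σ batch = 255.2 g; the LOI term Σ batch·LOI equals 5.237 g; glass ÷ batch gives a yield of 97.95%.

Batch per 250.0 g melt:
  ZrSiO4: 43.43 g
  quartz sand: 119.5 g
  Li2CO3: 6.662 g
  soda feldspar: 26.19 g
  petalite: 59.46 g
Total batch = 255.2 g; LOI loss = 5.237 g; yield = 97.95%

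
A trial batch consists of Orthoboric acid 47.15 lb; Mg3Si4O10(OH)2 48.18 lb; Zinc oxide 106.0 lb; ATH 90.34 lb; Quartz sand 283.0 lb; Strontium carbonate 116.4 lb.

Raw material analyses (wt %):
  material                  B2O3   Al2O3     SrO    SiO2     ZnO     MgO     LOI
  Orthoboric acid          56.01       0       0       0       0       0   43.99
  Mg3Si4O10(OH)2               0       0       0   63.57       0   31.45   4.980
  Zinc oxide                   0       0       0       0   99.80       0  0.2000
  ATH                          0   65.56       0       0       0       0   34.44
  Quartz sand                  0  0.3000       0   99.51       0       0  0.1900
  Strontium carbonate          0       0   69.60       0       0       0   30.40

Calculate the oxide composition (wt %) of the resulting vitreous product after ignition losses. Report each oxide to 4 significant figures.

Glass mass = 600.7 lb (batch 691.1 − LOI 90.39).
Composition: B2O3 4.396%, Al2O3 10.00%, SrO 13.49%, SiO2 51.98%, ZnO 17.61%, MgO 2.523%

Exact precision is maintained from start to finish. Intermediates are shown, with 4-significant-digit rounding, as written — each reported figure takes exactly one rounding; the derived quantities (totals, net glass mass, the yield, ignition loss, six oxide percentages) are re-derived from the batch weights for 600.7 lb of glass in exact precision as given in the question or the answer.
Delivered oxide masses:
  B2O3: 47.15·0.5601 = 26.41 lb
  Al2O3: 90.34·0.6556 + 283.0·0.003000 = 60.08 lb
  SrO: 116.4·0.6960 = 81.01 lb
  SiO2: 48.18·0.6357 + 283.0·0.9951 = 312.2 lb
  ZnO: 106.0·0.9980 = 105.8 lb
  MgO: 48.18·0.3145 = 15.15 lb
LOI: 47.15·0.4399 + 48.18·0.04980 + 106.0·0.002000 + 90.34·0.3444 + 283.0·0.001900 + 116.4·0.3040 = 90.39 lb
batch − LOI leaves glass = 691.1 − 90.39 = 600.7 lb (matching Σ of the oxides)
wt % = 100 × oxide mass / glass mass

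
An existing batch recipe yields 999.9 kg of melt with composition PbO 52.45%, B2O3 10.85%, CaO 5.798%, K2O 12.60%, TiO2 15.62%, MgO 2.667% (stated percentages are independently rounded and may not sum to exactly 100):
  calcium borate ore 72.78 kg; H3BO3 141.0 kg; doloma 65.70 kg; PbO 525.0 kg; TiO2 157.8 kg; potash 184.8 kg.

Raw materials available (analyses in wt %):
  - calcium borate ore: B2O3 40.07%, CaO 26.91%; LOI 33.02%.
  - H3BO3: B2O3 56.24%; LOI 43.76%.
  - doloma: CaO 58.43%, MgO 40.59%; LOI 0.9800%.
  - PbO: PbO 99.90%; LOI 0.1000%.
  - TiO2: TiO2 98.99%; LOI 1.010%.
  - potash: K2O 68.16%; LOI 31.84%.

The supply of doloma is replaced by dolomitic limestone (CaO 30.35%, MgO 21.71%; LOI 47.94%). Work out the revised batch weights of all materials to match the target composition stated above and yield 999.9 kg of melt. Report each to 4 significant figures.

Every computation runs at exact precision at all times; mid-chain values are displayed rounded to four significant digits in the working — a single rounding yields each reported number. The derived quantities (glass mass, the six compositions, yield, ignition loss, totals) are recomputed from the weighed amounts per 999.9 kg of glass at exact precision, precisely as stated by either problem or answer.
Oxide-by-oxide targets in 999.9 kg melt:
  PbO: 52.45% × 999.9 = 524.4 kg
  B2O3: 10.85% × 999.9 = 108.5 kg
  CaO: 5.798% × 999.9 = 57.97 kg
  K2O: 12.60% × 999.9 = 126.0 kg
  TiO2: 15.62% × 999.9 = 156.2 kg
  MgO: 2.667% × 999.9 = 26.67 kg
Oxide-by-oxide audit per the reported batch figures, against the basis in use (oxide sums agree with the targets within answer rounding):
  PbO: 525.0·0.9990 = 524.5 kg (target 524.4 kg)
  B2O3: 76.90·0.4007 + 138.1·0.5624 = 108.5 kg (target 108.5 kg)
  CaO: 76.90·0.2691 + 122.8·0.3035 = 57.96 kg (target 57.97 kg)
  K2O: 184.8·0.6816 = 126.0 kg (target 126.0 kg)
  TiO2: 157.8·0.9899 = 156.2 kg (target 156.2 kg)
  MgO: 122.8·0.2171 = 26.66 kg (target 26.67 kg)
Consistency of the glass mass: batch Σ − ignition loss = 999.7 kg (the targets, summed, come to 999.8 kg; against the stated basis, 999.9 kg — deltas are rounding alone).
Whole-batch sum: Σ batch = 1205 kg; LOI removed, Σ of batch·LOI: 205.7 kg; yield, glass over the total, = 82.94%.

Revised batch per 999.9 kg melt:
  calcium borate ore: 76.90 kg
  H3BO3: 138.1 kg
  dolomitic limestone: 122.8 kg
  PbO: 525.0 kg
  TiO2: 157.8 kg
  potash: 184.8 kg
Total batch = 1205 kg; LOI loss = 205.7 kg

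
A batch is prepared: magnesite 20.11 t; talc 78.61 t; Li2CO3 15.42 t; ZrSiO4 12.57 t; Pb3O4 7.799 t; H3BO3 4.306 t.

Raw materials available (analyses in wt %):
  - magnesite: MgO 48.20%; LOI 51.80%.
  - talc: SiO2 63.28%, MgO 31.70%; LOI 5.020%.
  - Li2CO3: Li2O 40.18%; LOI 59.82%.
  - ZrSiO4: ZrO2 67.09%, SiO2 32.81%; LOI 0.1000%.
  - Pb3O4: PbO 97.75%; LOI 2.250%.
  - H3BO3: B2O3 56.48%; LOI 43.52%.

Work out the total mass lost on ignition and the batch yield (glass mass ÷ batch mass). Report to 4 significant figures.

Mid-chain values are printed rounded to 4 significant digits across the worked steps — all internal work runs at exact precision from start to finish — every reported result is rounded once only. Derived quantities, including glass mass, totals, the yield, ignition loss, the six compositions, are rebuilt starting from the weights on 113.2 t of glass at exact precision exactly as shown in the problem or the answer.
Per-material ignition loss:
  magnesite: 20.11 × 0.5180 = 10.42 t
  talc: 78.61 × 0.05020 = 3.946 t
  Li2CO3: 15.42 × 0.5982 = 9.224 t
  ZrSiO4: 12.57 × 0.001000 = 0.01257 t
  Pb3O4: 7.799 × 0.02250 = 0.1755 t
  H3BO3: 4.306 × 0.4352 = 1.874 t
Total LOI = 25.65 t
Glass = batch − LOI = 138.8 − 25.65 = 113.2 t

LOI loss = 25.65 t; glass = 113.2 t; yield = 81.52%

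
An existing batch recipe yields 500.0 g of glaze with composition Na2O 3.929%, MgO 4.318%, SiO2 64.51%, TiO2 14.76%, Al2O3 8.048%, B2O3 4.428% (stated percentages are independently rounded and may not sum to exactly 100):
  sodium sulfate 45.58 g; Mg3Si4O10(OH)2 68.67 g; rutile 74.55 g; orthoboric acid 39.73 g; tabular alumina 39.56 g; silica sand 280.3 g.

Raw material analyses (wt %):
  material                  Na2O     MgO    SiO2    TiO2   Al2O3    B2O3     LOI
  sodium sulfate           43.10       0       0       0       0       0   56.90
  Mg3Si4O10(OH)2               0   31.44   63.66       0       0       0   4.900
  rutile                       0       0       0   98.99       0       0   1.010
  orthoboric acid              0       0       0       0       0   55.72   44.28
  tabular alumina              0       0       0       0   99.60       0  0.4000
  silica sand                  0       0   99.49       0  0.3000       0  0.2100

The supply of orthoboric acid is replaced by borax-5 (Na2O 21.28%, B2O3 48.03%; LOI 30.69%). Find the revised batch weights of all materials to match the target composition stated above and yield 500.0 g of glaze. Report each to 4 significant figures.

The working math carries full precision in all steps; the intermediate values are printed rounded to 4 significant digits on the page; each reported number takes a single rounding; the derived quantities, including the yield, totals, ignition loss, six oxide percentages, glass mass, are re-derived from the weighed amounts at 500.0 g of glass in exact precision as given in problem or answer.
Target masses of each oxide per 500.0 g glaze:
  Na2O: 3.929% × 500.0 = 19.64 g
  MgO: 4.318% × 500.0 = 21.59 g
  SiO2: 64.51% × 500.0 = 322.6 g
  TiO2: 14.76% × 500.0 = 73.80 g
  Al2O3: 8.048% × 500.0 = 40.24 g
  B2O3: 4.428% × 500.0 = 22.14 g
Mass-balance tally per oxide given the weights on record, on the stated basis (target by target, the sums agree exact up to rounding of places):
  Na2O: 22.82·0.4310 + 46.10·0.2128 = 19.65 g (target 19.64 g)
  MgO: 68.67·0.3144 = 21.59 g (target 21.59 g)
  SiO2: 68.67·0.6366 + 280.3·0.9949 = 322.6 g (target 322.6 g)
  TiO2: 74.55·0.9899 = 73.80 g (target 73.80 g)
  Al2O3: 39.56·0.9960 + 280.3·0.003000 = 40.24 g (target 40.24 g)
  B2O3: 46.10·0.4803 = 22.14 g (target 22.14 g)
The glass-mass cross-check: total charge less LOI = 500.0 g (per-oxide target masses sum to 500.0 g; versus the stated basis of 500.0 g — deltas are rounding alone).
Total batch = Σ batch = 532.0 g; LOI loss = Σ batch·LOI = 32.00 g; yield, glass over the total, = 93.99%.

Revised batch per 500.0 g glaze:
  sodium sulfate: 22.82 g
  Mg3Si4O10(OH)2: 68.67 g
  rutile: 74.55 g
  borax-5: 46.10 g
  tabular alumina: 39.56 g
  silica sand: 280.3 g
Total batch = 532.0 g; LOI loss = 32.00 g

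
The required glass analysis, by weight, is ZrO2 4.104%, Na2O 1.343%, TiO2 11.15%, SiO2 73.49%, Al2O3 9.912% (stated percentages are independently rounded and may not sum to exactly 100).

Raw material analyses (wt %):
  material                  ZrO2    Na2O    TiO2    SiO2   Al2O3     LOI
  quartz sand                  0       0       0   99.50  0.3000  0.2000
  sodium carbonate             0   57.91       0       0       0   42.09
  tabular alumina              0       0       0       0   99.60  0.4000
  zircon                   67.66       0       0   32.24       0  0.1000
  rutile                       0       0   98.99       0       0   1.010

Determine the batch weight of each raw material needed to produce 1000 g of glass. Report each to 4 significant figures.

Mid-chain values are displayed, rounded to four significant digits, at each printed step — all internal work maintains exact precision at each step. Every reported value includes exactly one rounding — all derived quantities are rebuilt from the batch weights for 1000 g of glass in full float precision (the yield, five oxide percentages, totals, net glass mass, LOI), exactly as shown in problem or answer.
Oxide-by-oxide targets in 1000 g glass:
  ZrO2: 4.104% × 1000 = 41.04 g
  Na2O: 1.343% × 1000 = 13.43 g
  TiO2: 11.15% × 1000 = 111.5 g
  SiO2: 73.49% × 1000 = 734.9 g
  Al2O3: 9.912% × 1000 = 99.12 g
Mass-balance tally per oxide working from each reported weight, against the basis in use (summed amounts equal target values up to rounding of the answer):
  ZrO2: 60.66·0.6766 = 41.04 g (target 41.04 g)
  Na2O: 23.19·0.5791 = 13.43 g (target 13.43 g)
  TiO2: 112.6·0.9899 = 111.5 g (target 111.5 g)
  SiO2: 718.9·0.9950 + 60.66·0.3224 = 734.9 g (target 734.9 g)
  Al2O3: 718.9·0.003000 + 97.35·0.9960 = 99.12 g (target 99.12 g)
Glass mass check: total charge less LOI = 999.9 g (the Σ of target masses is 1000 g; stated basis 1000 g — differing by rounding only).
Whole-batch sum: Σ batch = 1013 g; the LOI term Σ batch·LOI equals 12.79 g; as yield: glass ÷ batch → 98.74%.

Batch per 1000 g glass:
  quartz sand: 718.9 g
  sodium carbonate: 23.19 g
  tabular alumina: 97.35 g
  zircon: 60.66 g
  rutile: 112.6 g
Total batch = 1013 g; LOI loss = 12.79 g; yield = 98.74%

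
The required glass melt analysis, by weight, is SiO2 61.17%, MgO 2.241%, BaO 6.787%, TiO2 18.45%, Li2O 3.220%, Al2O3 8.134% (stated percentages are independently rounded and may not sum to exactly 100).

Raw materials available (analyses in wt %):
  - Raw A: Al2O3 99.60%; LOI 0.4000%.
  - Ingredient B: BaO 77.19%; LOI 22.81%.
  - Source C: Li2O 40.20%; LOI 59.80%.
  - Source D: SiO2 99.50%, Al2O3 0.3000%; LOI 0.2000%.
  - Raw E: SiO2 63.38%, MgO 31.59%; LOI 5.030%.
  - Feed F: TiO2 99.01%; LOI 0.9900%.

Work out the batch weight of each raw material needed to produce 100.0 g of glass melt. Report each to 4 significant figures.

Batch per 100.0 g glass melt:
  Raw A: 7.995 g
  Ingredient B: 8.793 g
  Source C: 8.010 g
  Source D: 56.96 g
  Raw E: 7.094 g
  Feed F: 18.63 g
Total batch = 107.5 g; LOI loss = 7.483 g; yield = 93.04%

All arithmetic keeps full precision through the solve; values along the way appear rounded off to 4 significant digits in the printout. Every reported number is rounded only once. Derived quantities (LOI, six oxide percentages, the yield, totals, glass mass) are re-derived at full float precision using the weight values for 100.0 g of glass as given in question or answer.
Per-oxide target masses for 100.0 g glass melt:
  SiO2: 61.17% × 100.0 = 61.17 g
  MgO: 2.241% × 100.0 = 2.241 g
  BaO: 6.787% × 100.0 = 6.787 g
  TiO2: 18.45% × 100.0 = 18.45 g
  Li2O: 3.220% × 100.0 = 3.220 g
  Al2O3: 8.134% × 100.0 = 8.134 g
Mass-balance tally per oxide using the reported weights, against the basis in use (each sum matches its target mass exact up to rounding of places):
  SiO2: 56.96·0.9950 + 7.094·0.6338 = 61.17 g (target 61.17 g)
  MgO: 7.094·0.3159 = 2.241 g (target 2.241 g)
  BaO: 8.793·0.7719 = 6.787 g (target 6.787 g)
  TiO2: 18.63·0.9901 = 18.45 g (target 18.45 g)
  Li2O: 8.010·0.4020 = 3.220 g (target 3.220 g)
  Al2O3: 7.995·0.9960 + 56.96·0.003000 = 8.134 g (target 8.134 g)
Glass-mass closure: the batch minus its LOI: 100.0 g (summing oxide targets gives 100.0 g; basis as stated: 100.0 g — a pure rounding effect).
Batch total: Σ batch = 107.5 g; ignition loss, Σ(batch × LOI) = 7.483 g; yield = glass ÷ total batch = 93.04%.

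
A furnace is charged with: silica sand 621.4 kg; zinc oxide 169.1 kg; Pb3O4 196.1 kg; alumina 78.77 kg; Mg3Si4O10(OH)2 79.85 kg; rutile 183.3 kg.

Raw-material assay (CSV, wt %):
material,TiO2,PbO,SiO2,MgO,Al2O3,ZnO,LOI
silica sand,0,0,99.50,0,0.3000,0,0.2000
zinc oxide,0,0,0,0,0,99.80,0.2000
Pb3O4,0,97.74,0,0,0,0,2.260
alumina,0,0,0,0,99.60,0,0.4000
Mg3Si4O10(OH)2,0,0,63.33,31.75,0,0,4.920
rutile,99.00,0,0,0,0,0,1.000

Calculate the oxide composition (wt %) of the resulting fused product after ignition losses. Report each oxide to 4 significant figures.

Glass mass = 1316 kg (batch 1329 − LOI 12.09).
Composition: TiO2 13.78%, PbO 14.56%, SiO2 50.81%, MgO 1.926%, Al2O3 6.101%, ZnO 12.82%

Each numeric step keeps full precision through the solve — in-progress results are displayed rounded to four significant digits at each printed step. A single rounding yields every reported number — all derived quantities, which include ignition loss, yield, glass mass, totals, six oxide percentages, are rebuilt at exact precision, as given in the question or the answer, using the weight values at 1316 kg of glass.
What the batch supplies per oxide:
  TiO2: 183.3·0.9900 = 181.5 kg
  PbO: 196.1·0.9774 = 191.7 kg
  SiO2: 621.4·0.9950 + 79.85·0.6333 = 668.9 kg
  MgO: 79.85·0.3175 = 25.35 kg
  Al2O3: 621.4·0.003000 + 78.77·0.9960 = 80.32 kg
  ZnO: 169.1·0.9980 = 168.8 kg
LOI: 621.4·0.002000 + 169.1·0.002000 + 196.1·0.02260 + 78.77·0.004000 + 79.85·0.04920 + 183.3·0.01000 = 12.09 kg
batch − LOI leaves glass = 1329 − 12.09 = 1316 kg (the oxide masses sum to this)
wt % = oxide mass / glass mass × 100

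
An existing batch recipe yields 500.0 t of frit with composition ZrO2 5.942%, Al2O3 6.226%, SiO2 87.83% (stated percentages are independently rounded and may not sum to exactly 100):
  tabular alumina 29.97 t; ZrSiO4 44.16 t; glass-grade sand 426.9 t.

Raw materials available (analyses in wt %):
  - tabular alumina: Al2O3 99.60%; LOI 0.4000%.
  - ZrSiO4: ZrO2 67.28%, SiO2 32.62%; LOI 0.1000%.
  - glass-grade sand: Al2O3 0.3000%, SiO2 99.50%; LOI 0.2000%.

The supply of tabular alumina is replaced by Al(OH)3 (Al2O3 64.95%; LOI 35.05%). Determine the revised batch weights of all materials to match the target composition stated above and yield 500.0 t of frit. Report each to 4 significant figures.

Full float precision is kept at all times. Working values are shown rounded to four significant digits within the worked lines. Every reported figure is rounded once only. Derived quantities (the yield, ignition loss, net glass mass, the three compositions, totals) are re-derived at full precision starting from the weights on 500.0 t of glass, precisely as stated by either problem or answer.
Target oxide masses per 500.0 t frit:
  ZrO2: 5.942% × 500.0 = 29.71 t
  Al2O3: 6.226% × 500.0 = 31.13 t
  SiO2: 87.83% × 500.0 = 439.2 t
Per-oxide balance check working from each reported weight, at the basis given (sums match the target masses given rounding of the digits):
  ZrO2: 44.16·0.6728 = 29.71 t (target 29.71 t)
  Al2O3: 45.96·0.6495 + 426.9·0.003000 = 31.13 t (target 31.13 t)
  SiO2: 44.16·0.3262 + 426.9·0.9950 = 439.2 t (target 439.2 t)
Glass-mass bookkeeping: total batch − LOI = 500.0 t (the Σ of target masses is 500.0 t; the stated basis being 500.0 t — a pure rounding effect).
Whole-batch sum: Σ batch = 517.0 t; the LOI term Σ batch·LOI equals 17.01 t; yield: glass divided by total = 96.71%.

Revised batch per 500.0 t frit:
  Al(OH)3: 45.96 t
  ZrSiO4: 44.16 t
  glass-grade sand: 426.9 t
Total batch = 517.0 t; LOI loss = 17.01 t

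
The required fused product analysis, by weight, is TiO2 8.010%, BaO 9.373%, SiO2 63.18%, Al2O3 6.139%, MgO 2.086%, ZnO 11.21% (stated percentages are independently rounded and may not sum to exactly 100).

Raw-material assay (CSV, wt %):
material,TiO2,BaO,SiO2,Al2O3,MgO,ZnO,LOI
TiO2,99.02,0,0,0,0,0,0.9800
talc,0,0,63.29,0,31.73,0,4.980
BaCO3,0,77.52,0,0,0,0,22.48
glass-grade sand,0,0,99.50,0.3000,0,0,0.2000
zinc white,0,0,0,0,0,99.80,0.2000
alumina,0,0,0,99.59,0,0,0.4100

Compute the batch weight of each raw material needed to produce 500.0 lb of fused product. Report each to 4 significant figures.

Intermediates appear, rounded to 4 significant digits, at each printed step; every computation maintains full float precision from start to finish. Each reported number receives exactly one rounding; the derived quantities (yield, the totals, net glass mass, ignition loss, six oxide percentages) are re-derived in full precision from the batch weights on 500.0 lb of glass, as they appear in the problem or answer text.
Oxide-by-oxide targets in 500.0 lb fused product:
  TiO2: 8.010% × 500.0 = 40.05 lb
  BaO: 9.373% × 500.0 = 46.86 lb
  SiO2: 63.18% × 500.0 = 315.9 lb
  Al2O3: 6.139% × 500.0 = 30.70 lb
  MgO: 2.086% × 500.0 = 10.43 lb
  ZnO: 11.21% × 500.0 = 56.05 lb
Verifying the oxide balance working from each reported weight, at the basis given (delivered sums recover each target modulo rounding of the values):
  TiO2: 40.45·0.9902 = 40.05 lb (target 40.05 lb)
  BaO: 60.46·0.7752 = 46.87 lb (target 46.86 lb)
  SiO2: 32.87·0.6329 + 296.6·0.9950 = 315.9 lb (target 315.9 lb)
  Al2O3: 296.6·0.003000 + 29.93·0.9959 = 30.70 lb (target 30.70 lb)
  MgO: 32.87·0.3173 = 10.43 lb (target 10.43 lb)
  ZnO: 56.16·0.9980 = 56.05 lb (target 56.05 lb)
Consistency of the glass mass: batch total minus LOI = 500.0 lb (targets for the oxides total 500.0 lb; against the stated basis, 500.0 lb — deltas are rounding alone).
Adding the batch up: Σ batch = 516.5 lb; the LOI term Σ batch·LOI equals 16.45 lb; yield = glass ÷ total batch = 96.81%.

Batch per 500.0 lb fused product:
  TiO2: 40.45 lb
  talc: 32.87 lb
  BaCO3: 60.46 lb
  glass-grade sand: 296.6 lb
  zinc white: 56.16 lb
  alumina: 29.93 lb
Total batch = 516.5 lb; LOI loss = 16.45 lb; yield = 96.81%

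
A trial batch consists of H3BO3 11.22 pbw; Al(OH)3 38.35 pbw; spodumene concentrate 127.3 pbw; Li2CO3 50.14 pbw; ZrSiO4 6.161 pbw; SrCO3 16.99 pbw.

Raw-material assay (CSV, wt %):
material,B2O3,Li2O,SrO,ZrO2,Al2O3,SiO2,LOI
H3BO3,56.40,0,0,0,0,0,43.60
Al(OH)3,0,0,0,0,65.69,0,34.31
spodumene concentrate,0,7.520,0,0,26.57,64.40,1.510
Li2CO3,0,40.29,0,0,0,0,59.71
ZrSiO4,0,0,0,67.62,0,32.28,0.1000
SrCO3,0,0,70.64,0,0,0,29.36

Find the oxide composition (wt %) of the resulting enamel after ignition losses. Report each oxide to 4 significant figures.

Intermediates appear with 4-significant-digit rounding at each printed step; all internal work maintains exact precision at every stage. Every reported figure is rounded just once; all derived quantities, which include the totals, yield, net glass mass, LOI, the six compositions, are rebuilt at full precision, as quoted within either problem or answer, from the batch weights per 195.3 pbw of glass.
Delivered oxide masses:
  B2O3: 11.22·0.5640 = 6.328 pbw
  Li2O: 127.3·0.07520 + 50.14·0.4029 = 29.77 pbw
  SrO: 16.99·0.7064 = 12.00 pbw
  ZrO2: 6.161·0.6762 = 4.166 pbw
  Al2O3: 38.35·0.6569 + 127.3·0.2657 = 59.02 pbw
  SiO2: 127.3·0.6440 + 6.161·0.3228 = 83.97 pbw
LOI: 11.22·0.4360 + 38.35·0.3431 + 127.3·0.01510 + 50.14·0.5971 + 6.161·0.001000 + 16.99·0.2936 = 54.91 pbw
Net of LOI, the glass mass = 250.2 − 54.91 = 195.3 pbw (matching Σ of the oxides)
percent by weight: oxide/glass ×100

Glass mass = 195.3 pbw (batch 250.2 − LOI 54.91).
Composition: B2O3 3.241%, Li2O 15.25%, SrO 6.147%, ZrO2 2.134%, Al2O3 30.22%, SiO2 43.01%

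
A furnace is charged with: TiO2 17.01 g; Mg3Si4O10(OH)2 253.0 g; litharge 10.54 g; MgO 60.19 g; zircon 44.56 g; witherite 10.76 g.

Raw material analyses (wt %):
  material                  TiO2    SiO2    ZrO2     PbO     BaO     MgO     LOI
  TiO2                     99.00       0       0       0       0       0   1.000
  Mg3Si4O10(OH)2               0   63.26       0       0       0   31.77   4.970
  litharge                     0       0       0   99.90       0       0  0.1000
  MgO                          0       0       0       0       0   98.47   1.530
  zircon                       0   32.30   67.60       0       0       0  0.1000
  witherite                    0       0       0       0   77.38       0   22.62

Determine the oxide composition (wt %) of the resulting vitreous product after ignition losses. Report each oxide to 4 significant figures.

Glass mass = 379.9 g (batch 396.1 − LOI 16.15).
Composition: TiO2 4.433%, SiO2 45.92%, ZrO2 7.929%, PbO 2.772%, BaO 2.192%, MgO 36.76%

Each numeric step runs at exact precision throughout. Mid-chain values are printed, with 4-significant-digit rounding, in the printout. Each reported result undergoes a single rounding. All derived quantities are rebuilt at full float precision (net glass mass, totals, six oxide percentages, yield, LOI) starting from the weights per 379.9 g of glass, as given in problem or answer.
What the batch supplies per oxide:
  TiO2: 17.01·0.9900 = 16.84 g
  SiO2: 253.0·0.6326 + 44.56·0.3230 = 174.4 g
  ZrO2: 44.56·0.6760 = 30.12 g
  PbO: 10.54·0.9990 = 10.53 g
  BaO: 10.76·0.7738 = 8.326 g
  MgO: 253.0·0.3177 + 60.19·0.9847 = 139.6 g
LOI: 17.01·0.01000 + 253.0·0.04970 + 10.54·0.001000 + 60.19·0.01530 + 44.56·0.001000 + 10.76·0.2262 = 16.15 g
batch − LOI leaves glass = 396.1 − 16.15 = 379.9 g (matching Σ of the oxides)
wt %: oxide over glass, times 100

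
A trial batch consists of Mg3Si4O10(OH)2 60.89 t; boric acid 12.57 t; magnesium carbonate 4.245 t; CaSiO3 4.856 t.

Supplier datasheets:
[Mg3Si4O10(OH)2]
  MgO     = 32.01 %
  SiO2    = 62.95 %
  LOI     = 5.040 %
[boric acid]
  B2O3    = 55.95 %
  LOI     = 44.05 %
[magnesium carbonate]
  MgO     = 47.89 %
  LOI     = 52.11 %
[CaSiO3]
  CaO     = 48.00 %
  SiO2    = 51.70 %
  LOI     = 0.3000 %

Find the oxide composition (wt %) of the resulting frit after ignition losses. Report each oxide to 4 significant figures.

The whole derivation carries full float precision at each step; the intermediate values are shown rounded off to 4 significant figures across the worked steps — each reported result is rounded a single time; all derived quantities are computed using the weight values at 71.73 t of glass in exact precision (net glass mass, ignition loss, the totals, the yield, the four compositions) as written in the question or the answer.
Delivered oxide masses:
  B2O3: 12.57·0.5595 = 7.033 t
  MgO: 60.89·0.3201 + 4.245·0.4789 = 21.52 t
  CaO: 4.856·0.4800 = 2.331 t
  SiO2: 60.89·0.6295 + 4.856·0.5170 = 40.84 t
LOI: 60.89·0.05040 + 12.57·0.4405 + 4.245·0.5211 + 4.856·0.003000 = 10.83 t
batch − LOI leaves glass = 82.56 − 10.83 = 71.73 t (equal to the oxide-mass sum)
wt % = oxide mass / glass mass × 100

Glass mass = 71.73 t (batch 82.56 − LOI 10.83).
Composition: B2O3 9.805%, MgO 30.01%, CaO 3.250%, SiO2 56.94%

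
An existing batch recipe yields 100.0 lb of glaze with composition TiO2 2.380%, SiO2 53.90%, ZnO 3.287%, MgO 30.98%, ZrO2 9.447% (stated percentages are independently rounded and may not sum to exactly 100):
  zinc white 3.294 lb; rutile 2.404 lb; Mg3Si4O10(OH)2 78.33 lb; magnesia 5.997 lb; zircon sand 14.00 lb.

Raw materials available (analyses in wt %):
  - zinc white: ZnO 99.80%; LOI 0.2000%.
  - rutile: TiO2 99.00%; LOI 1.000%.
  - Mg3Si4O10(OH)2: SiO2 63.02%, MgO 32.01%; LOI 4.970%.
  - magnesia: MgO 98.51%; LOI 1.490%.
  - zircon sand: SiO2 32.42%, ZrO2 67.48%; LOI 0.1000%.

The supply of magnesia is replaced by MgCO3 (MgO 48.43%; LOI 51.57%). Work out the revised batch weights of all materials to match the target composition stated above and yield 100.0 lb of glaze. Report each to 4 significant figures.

Revised batch per 100.0 lb glaze:
  zinc white: 3.294 lb
  rutile: 2.404 lb
  Mg3Si4O10(OH)2: 78.33 lb
  MgCO3: 12.20 lb
  zircon sand: 14.00 lb
Total batch = 110.2 lb; LOI loss = 10.23 lb

Mid-chain values are printed, rounded to four significant figures, at each printed step; all arithmetic carries exact precision all the way through; exactly one rounding is applied to each reported figure; all derived quantities are recomputed in full float precision (LOI, five oxide percentages, glass mass, totals, yield) from the batch weights on 100.0 lb of glass, as quoted within the problem or the answer.
Oxide mass targets, per 100.0 lb glaze:
  TiO2: 2.380% × 100.0 = 2.380 lb
  SiO2: 53.90% × 100.0 = 53.90 lb
  ZnO: 3.287% × 100.0 = 3.287 lb
  MgO: 30.98% × 100.0 = 30.98 lb
  ZrO2: 9.447% × 100.0 = 9.447 lb
Per-oxide balance check on the weights just shown, for the quoted basis mass (summed amounts equal target values net of answer rounding effects):
  TiO2: 2.404·0.9900 = 2.380 lb (target 2.380 lb)
  SiO2: 78.33·0.6302 + 14.00·0.3242 = 53.90 lb (target 53.90 lb)
  ZnO: 3.294·0.9980 = 3.287 lb (target 3.287 lb)
  MgO: 78.33·0.3201 + 12.20·0.4843 = 30.98 lb (target 30.98 lb)
  ZrO2: 14.00·0.6748 = 9.447 lb (target 9.447 lb)
Mass balance on the glass: net batch after ignition = 100.0 lb (targets for the oxides total 99.99 lb; with the basis standing at 100.0 lb — a pure rounding effect).
Adding the batch up: Σ batch = 110.2 lb; the LOI term Σ batch·LOI equals 10.23 lb; as yield: glass ÷ batch → 90.72%.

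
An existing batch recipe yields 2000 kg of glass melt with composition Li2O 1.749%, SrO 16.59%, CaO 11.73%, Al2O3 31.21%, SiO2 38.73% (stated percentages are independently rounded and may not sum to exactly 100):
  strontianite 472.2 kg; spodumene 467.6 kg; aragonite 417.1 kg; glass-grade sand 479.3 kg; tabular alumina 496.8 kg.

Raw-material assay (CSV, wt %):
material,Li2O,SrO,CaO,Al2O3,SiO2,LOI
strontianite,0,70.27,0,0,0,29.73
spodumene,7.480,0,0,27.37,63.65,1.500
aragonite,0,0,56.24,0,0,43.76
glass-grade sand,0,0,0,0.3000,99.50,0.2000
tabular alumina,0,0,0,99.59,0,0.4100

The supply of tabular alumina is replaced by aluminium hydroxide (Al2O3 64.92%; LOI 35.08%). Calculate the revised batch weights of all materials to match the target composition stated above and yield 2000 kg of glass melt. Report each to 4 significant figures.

Revised batch per 2000 kg glass melt:
  strontianite: 472.2 kg
  spodumene: 467.6 kg
  aragonite: 417.1 kg
  glass-grade sand: 479.3 kg
  aluminium hydroxide: 762.1 kg
Total batch = 2598 kg; LOI loss = 598.2 kg

Working values are shown (rounded to four significant digits) alongside each step; full float precision is kept in all steps. Every reported figure takes just one rounding. Derived quantities (net glass mass, the five compositions, yield, the totals, LOI) are recomputed from the weighed amounts for 2000 kg of glass at full float precision, as given in the problem or the answer.
Target masses of each oxide per 2000 kg glass melt:
  Li2O: 1.749% × 2000 = 34.98 kg
  SrO: 16.59% × 2000 = 331.8 kg
  CaO: 11.73% × 2000 = 234.6 kg
  Al2O3: 31.21% × 2000 = 624.2 kg
  SiO2: 38.73% × 2000 = 774.6 kg
Per-oxide balance check per the reported batch figures, on the stated basis (every target is met by its sum within answer rounding):
  Li2O: 467.6·0.07480 = 34.98 kg (target 34.98 kg)
  SrO: 472.2·0.7027 = 331.8 kg (target 331.8 kg)
  CaO: 417.1·0.5624 = 234.6 kg (target 234.6 kg)
  Al2O3: 467.6·0.2737 + 479.3·0.003000 + 762.1·0.6492 = 624.2 kg (target 624.2 kg)
  SiO2: 467.6·0.6365 + 479.3·0.9950 = 774.5 kg (target 774.6 kg)
Glass-mass sanity pass: the batch minus its LOI: 2000 kg (per-oxide target masses sum to 2000 kg; basis as stated: 2000 kg — deltas are rounding alone).
Summing the batch: Σ batch = 2598 kg; Σ batch·LOI gives LOI loss = 598.2 kg; yield: glass divided by total = 76.98%.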